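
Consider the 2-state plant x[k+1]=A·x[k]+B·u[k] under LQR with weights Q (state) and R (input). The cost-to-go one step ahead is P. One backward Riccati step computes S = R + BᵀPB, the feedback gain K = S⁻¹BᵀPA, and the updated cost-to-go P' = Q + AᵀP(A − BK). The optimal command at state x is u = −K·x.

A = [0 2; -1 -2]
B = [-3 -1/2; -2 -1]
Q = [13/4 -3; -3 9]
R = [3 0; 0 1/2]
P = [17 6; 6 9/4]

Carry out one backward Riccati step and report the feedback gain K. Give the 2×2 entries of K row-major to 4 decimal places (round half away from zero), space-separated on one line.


0.0545 -0.3273 0.1773 -0.0636

BᵀP = [-63.0000 -22.5000; -14.5000 -5.2500]
S = R + BᵀPB = [3 0; 0 1/2] + [234.0000 54.0000; 54.0000 12.5000] = [237.0000 54.0000; 54.0000 13.0000]
BᵀPA = [22.5000 -81.0000; 5.2500 -18.5000]
K = S⁻¹·BᵀPA = [0.0545 -0.3273; 0.1773 -0.0636]
A−BK = [0.2523 0.9864; -0.7136 -2.7182]
AᵀP(A−BK) = [0.0920 0.1977; 0.1977 1.3136]
P' = Q + AᵀP(A−BK) = [3.3420 -2.8023; -2.8023 10.3136]
tr(P') = 13.6557


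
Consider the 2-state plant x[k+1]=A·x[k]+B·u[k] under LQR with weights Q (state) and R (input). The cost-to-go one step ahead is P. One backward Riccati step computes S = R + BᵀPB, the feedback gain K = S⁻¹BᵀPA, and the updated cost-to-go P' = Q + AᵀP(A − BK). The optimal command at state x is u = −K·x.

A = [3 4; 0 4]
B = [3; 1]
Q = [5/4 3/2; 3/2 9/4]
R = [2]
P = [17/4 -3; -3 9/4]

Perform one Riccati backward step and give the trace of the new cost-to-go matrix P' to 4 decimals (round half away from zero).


BᵀP = [9.7500 -6.7500]
S = R + BᵀPB = [2] + [22.5000] = [24.5000]
BᵀPA = [29.2500 12.0000]
K = S⁻¹·BᵀPA = [1.1939 0.4898]
A−BK = [-0.5816 2.5306; -1.1939 3.5102]
AᵀP(A−BK) = [3.3291 0.6735; 0.6735 2.1224]
P' = Q + AᵀP(A−BK) = [4.5791 2.1735; 2.1735 4.3724]
tr(P') = 8.9515

8.9515


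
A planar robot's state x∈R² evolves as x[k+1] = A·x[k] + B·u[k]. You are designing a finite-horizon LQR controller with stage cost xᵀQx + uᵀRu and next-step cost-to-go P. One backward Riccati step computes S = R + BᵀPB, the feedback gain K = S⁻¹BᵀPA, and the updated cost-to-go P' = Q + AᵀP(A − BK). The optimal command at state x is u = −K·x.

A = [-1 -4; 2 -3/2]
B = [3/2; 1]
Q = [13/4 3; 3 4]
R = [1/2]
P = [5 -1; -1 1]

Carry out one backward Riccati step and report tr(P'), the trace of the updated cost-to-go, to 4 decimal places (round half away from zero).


BᵀP = [6.5000 -0.5000]
S = R + BᵀPB = [1/2] + [9.2500] = [9.7500]
BᵀPA = [-7.5000 -25.2500]
K = S⁻¹·BᵀPA = [-0.7692 -2.5897]
A−BK = [0.1538 -0.1154; 2.7692 1.0897]
AᵀP(A−BK) = [7.2308 4.0769; 4.0769 4.8590]
P' = Q + AᵀP(A−BK) = [10.4808 7.0769; 7.0769 8.8590]
tr(P') = 19.3397

19.3397


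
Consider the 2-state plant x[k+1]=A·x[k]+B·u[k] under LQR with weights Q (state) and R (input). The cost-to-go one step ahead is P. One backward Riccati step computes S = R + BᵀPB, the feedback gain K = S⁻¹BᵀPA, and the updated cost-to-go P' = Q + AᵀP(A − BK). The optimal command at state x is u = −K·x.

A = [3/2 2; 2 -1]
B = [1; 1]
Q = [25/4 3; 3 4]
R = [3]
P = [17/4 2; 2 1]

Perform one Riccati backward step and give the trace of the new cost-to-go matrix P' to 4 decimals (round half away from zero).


19.1480

BᵀP = [6.2500 3.0000]
S = R + BᵀPB = [3] + [9.2500] = [12.2500]
BᵀPA = [15.3750 9.5000]
K = S⁻¹·BᵀPA = [1.2551 0.7755]
A−BK = [0.2449 1.2245; 0.7449 -1.7755]
AᵀP(A−BK) = [6.2653 3.8265; 3.8265 2.6327]
P' = Q + AᵀP(A−BK) = [12.5153 6.8265; 6.8265 6.6327]
tr(P') = 19.1480


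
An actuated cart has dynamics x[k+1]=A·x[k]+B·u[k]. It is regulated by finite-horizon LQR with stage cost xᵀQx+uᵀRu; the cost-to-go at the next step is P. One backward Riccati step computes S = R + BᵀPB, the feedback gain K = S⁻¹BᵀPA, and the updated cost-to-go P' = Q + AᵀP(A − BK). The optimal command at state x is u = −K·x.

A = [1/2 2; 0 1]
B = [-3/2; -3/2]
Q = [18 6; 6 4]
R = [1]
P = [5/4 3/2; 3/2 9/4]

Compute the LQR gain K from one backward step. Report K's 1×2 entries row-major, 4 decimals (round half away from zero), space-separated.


BᵀP = [-4.1250 -5.6250]
S = R + BᵀPB = [1] + [14.6250] = [15.6250]
BᵀPA = [-2.0625 -13.8750]
K = S⁻¹·BᵀPA = [-0.1320 -0.8880]
A−BK = [0.3020 0.6680; -0.1980 -0.3320]
AᵀP(A−BK) = [0.0403 0.1685; 0.1685 0.9290]
P' = Q + AᵀP(A−BK) = [18.0403 6.1685; 6.1685 4.9290]
tr(P') = 22.9693

-0.1320 -0.8880


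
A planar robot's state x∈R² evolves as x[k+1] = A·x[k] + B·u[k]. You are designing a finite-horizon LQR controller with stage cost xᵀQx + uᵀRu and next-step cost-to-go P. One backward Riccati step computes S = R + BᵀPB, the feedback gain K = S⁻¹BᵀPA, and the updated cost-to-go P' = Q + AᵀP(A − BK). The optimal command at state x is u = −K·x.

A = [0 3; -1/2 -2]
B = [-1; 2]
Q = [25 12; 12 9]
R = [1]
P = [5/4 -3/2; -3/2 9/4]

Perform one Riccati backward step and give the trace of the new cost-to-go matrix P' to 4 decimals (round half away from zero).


BᵀP = [-4.2500 6.0000]
S = R + BᵀPB = [1] + [16.2500] = [17.2500]
BᵀPA = [-3.0000 -24.7500]
K = S⁻¹·BᵀPA = [-0.1739 -1.4348]
A−BK = [-0.1739 1.5652; -0.1522 0.8696]
AᵀP(A−BK) = [0.0408 0.1957; 0.1957 2.7391]
P' = Q + AᵀP(A−BK) = [25.0408 12.1957; 12.1957 11.7391]
tr(P') = 36.7799

36.7799


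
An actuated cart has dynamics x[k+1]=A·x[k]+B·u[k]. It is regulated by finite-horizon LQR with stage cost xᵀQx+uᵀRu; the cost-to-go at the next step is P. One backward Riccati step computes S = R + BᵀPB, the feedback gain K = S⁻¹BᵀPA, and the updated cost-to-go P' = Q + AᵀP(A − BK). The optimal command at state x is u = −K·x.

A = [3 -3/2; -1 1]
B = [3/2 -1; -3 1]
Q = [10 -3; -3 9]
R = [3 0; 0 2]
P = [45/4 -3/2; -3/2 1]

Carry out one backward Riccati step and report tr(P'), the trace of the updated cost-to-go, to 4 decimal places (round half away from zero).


31.7763

BᵀP = [21.3750 -5.2500; -12.7500 2.5000]
S = R + BᵀPB = [3 0; 0 2] + [47.8125 -26.6250; -26.6250 15.2500] = [50.8125 -26.6250; -26.6250 17.2500]
BᵀPA = [69.3750 -37.3125; -40.7500 21.6250]
K = S⁻¹·BᵀPA = [0.6667 -0.4049; -1.3333 0.6286]
A−BK = [0.6667 -0.2640; 2.3333 -0.8434]
AᵀP(A−BK) = [10.6667 -4.6667; -4.6667 2.1096]
P' = Q + AᵀP(A−BK) = [20.6667 -7.6667; -7.6667 11.1096]
tr(P') = 31.7763


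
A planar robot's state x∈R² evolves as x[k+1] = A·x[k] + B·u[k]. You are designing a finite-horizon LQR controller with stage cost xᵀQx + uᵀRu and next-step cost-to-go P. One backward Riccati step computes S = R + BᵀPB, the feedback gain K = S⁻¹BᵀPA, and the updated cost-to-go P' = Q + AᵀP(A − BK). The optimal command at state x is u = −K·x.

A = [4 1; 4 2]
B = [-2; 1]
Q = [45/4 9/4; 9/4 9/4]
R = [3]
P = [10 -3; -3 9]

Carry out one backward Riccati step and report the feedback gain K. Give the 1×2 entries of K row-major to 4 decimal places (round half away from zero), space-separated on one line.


-0.5000 0.1094

BᵀP = [-23.0000 15.0000]
S = R + BᵀPB = [3] + [61.0000] = [64.0000]
BᵀPA = [-32.0000 7.0000]
K = S⁻¹·BᵀPA = [-0.5000 0.1094]
A−BK = [3.0000 1.2188; 4.5000 1.8906]
AᵀP(A−BK) = [192.0000 79.5000; 79.5000 33.2344]
P' = Q + AᵀP(A−BK) = [203.2500 81.7500; 81.7500 35.4844]
tr(P') = 238.7344


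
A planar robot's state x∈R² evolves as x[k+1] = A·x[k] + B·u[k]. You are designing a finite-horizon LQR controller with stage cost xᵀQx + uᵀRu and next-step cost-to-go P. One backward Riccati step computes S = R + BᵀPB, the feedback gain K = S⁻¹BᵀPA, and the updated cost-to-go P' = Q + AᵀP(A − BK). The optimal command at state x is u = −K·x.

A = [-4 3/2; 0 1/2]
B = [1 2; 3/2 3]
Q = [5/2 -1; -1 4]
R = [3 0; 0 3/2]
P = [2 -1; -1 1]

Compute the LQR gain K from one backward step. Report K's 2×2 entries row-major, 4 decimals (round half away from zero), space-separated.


-0.1404 0.0702 -0.5614 0.2807

BᵀP = [0.5000 0.5000; 1.0000 1.0000]
S = R + BᵀPB = [3 0; 0 3/2] + [1.2500 2.5000; 2.5000 5.0000] = [4.2500 2.5000; 2.5000 6.5000]
BᵀPA = [-2.0000 1.0000; -4.0000 2.0000]
K = S⁻¹·BᵀPA = [-0.1404 0.0702; -0.5614 0.2807]
A−BK = [-2.7368 0.8684; 1.8947 -0.4474]
AᵀP(A−BK) = [29.4737 -8.7368; -8.7368 2.6184]
P' = Q + AᵀP(A−BK) = [31.9737 -9.7368; -9.7368 6.6184]
tr(P') = 38.5921


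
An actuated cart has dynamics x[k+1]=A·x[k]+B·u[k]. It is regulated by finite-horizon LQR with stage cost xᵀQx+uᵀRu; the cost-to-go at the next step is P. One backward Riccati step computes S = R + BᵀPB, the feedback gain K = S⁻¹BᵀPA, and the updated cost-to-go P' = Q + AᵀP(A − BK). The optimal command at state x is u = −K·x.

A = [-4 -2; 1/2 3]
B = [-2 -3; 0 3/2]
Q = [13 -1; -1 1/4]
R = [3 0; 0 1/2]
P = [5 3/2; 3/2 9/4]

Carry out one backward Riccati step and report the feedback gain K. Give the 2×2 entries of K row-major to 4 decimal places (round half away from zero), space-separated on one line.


BᵀP = [-10.0000 -3.0000; -12.7500 -1.1250]
S = R + BᵀPB = [3 0; 0 1/2] + [20.0000 25.5000; 25.5000 36.5625] = [23.0000 25.5000; 25.5000 37.0625]
BᵀPA = [38.5000 11.0000; 50.4375 22.1250]
K = S⁻¹·BᵀPA = [0.6961 -0.7740; 0.8819 1.1295]
A−BK = [0.0380 -0.1595; -0.8229 1.3057]
AᵀP(A−BK) = [3.2796 -3.2949; -3.2949 5.7737]
P' = Q + AᵀP(A−BK) = [16.2796 -4.2949; -4.2949 6.0237]
tr(P') = 22.3033

0.6961 -0.7740 0.8819 1.1295


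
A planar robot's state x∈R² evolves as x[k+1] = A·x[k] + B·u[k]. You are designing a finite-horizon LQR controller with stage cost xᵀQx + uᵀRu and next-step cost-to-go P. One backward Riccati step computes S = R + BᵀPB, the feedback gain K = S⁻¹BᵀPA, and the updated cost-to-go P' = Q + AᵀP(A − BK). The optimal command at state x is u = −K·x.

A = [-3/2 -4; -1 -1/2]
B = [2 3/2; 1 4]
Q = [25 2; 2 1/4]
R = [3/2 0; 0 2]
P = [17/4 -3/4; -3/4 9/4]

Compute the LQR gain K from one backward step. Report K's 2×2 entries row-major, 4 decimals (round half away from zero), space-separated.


-0.6120 -2.0291 -0.1034 0.3174

BᵀP = [7.7500 0.7500; 3.3750 7.8750]
S = R + BᵀPB = [3/2 0; 0 2] + [16.2500 14.6250; 14.6250 36.5625] = [17.7500 14.6250; 14.6250 38.5625]
BᵀPA = [-12.3750 -31.3750; -12.9375 -17.4375]
K = S⁻¹·BᵀPA = [-0.6120 -2.0291; -0.1034 0.3174]
A−BK = [-0.1209 -0.4179; 0.0256 0.2597]
AᵀP(A−BK) = [0.6514 2.0583; 2.0583 7.4338]
P' = Q + AᵀP(A−BK) = [25.6514 4.0583; 4.0583 7.6838]
tr(P') = 33.3352


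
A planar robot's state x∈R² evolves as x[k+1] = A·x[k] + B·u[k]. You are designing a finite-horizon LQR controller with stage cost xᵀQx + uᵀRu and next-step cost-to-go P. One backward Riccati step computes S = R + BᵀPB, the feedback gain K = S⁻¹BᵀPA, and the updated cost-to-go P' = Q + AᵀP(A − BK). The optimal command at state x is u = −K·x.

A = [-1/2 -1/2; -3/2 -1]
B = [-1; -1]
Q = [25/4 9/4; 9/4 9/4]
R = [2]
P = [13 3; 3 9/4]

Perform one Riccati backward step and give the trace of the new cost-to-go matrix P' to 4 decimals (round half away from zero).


BᵀP = [-16.0000 -5.2500]
S = R + BᵀPB = [2] + [21.2500] = [23.2500]
BᵀPA = [15.8750 13.2500]
K = S⁻¹·BᵀPA = [0.6828 0.5699]
A−BK = [0.1828 0.0699; -0.8172 -0.4301]
AᵀP(A−BK) = [1.9731 1.3280; 1.3280 0.9489]
P' = Q + AᵀP(A−BK) = [8.2231 3.5780; 3.5780 3.1989]
tr(P') = 11.4220

11.4220


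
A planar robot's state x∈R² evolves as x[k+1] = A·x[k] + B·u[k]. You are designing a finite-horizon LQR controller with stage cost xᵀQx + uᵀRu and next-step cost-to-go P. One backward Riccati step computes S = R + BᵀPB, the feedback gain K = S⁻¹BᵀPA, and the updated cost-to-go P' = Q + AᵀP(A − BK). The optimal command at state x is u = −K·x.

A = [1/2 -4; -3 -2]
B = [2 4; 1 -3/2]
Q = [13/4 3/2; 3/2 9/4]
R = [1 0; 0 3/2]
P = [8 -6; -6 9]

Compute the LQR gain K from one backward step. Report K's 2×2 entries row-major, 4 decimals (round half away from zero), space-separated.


-1.3991 -1.7795 0.8805 -0.0443

BᵀP = [10.0000 -3.0000; 41.0000 -37.5000]
S = R + BᵀPB = [1 0; 0 3/2] + [17.0000 44.5000; 44.5000 220.2500] = [18.0000 44.5000; 44.5000 221.7500]
BᵀPA = [14.0000 -34.0000; 133.0000 -89.0000]
K = S⁻¹·BᵀPA = [-1.3991 -1.7795; 0.8805 -0.0443]
A−BK = [-0.2239 -0.2640; -0.2800 -0.2869]
AᵀP(A−BK) = [3.4751 2.7983; 2.7983 3.5590]
P' = Q + AᵀP(A−BK) = [6.7251 4.2983; 4.2983 5.8090]
tr(P') = 12.5341


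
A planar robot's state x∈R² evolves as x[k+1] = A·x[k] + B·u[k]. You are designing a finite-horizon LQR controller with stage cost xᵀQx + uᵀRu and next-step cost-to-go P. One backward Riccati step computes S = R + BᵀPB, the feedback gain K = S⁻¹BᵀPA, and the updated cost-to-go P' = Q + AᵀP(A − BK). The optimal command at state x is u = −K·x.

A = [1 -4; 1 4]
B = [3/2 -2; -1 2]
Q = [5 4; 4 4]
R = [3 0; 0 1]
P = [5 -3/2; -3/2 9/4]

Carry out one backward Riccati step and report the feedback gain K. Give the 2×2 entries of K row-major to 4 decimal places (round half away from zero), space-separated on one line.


BᵀP = [9.0000 -4.5000; -13.0000 7.5000]
S = R + BᵀPB = [3 0; 0 1] + [18.0000 -27.0000; -27.0000 41.0000] = [21.0000 -27.0000; -27.0000 42.0000]
BᵀPA = [4.5000 -54.0000; -5.5000 82.0000]
K = S⁻¹·BᵀPA = [0.2647 -0.3529; 0.0392 1.7255]
A−BK = [0.6814 -0.0196; 1.1863 0.1961]
AᵀP(A−BK) = [3.2745 0.0784; 0.0784 3.4510]
P' = Q + AᵀP(A−BK) = [8.2745 4.0784; 4.0784 7.4510]
tr(P') = 15.7255

0.2647 -0.3529 0.0392 1.7255


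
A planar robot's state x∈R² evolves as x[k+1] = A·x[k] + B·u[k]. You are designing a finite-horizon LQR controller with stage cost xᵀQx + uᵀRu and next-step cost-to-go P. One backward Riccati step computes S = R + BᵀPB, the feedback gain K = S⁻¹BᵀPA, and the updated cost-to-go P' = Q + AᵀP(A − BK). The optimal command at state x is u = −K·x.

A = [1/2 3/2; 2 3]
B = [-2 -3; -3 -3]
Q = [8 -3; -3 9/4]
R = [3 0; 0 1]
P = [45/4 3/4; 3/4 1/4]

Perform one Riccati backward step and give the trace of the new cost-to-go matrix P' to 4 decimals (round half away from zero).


11.2056

BᵀP = [-24.7500 -2.2500; -36.0000 -3.0000]
S = R + BᵀPB = [3 0; 0 1] + [56.2500 81.0000; 81.0000 117.0000] = [59.2500 81.0000; 81.0000 118.0000]
BᵀPA = [-16.8750 -43.8750; -24.0000 -63.0000]
K = S⁻¹·BᵀPA = [-0.1098 -0.1725; -0.1280 -0.4155]
A−BK = [-0.1037 -0.0915; 1.2866 1.2361]
AᵀP(A−BK) = [0.3872 0.4299; 0.4299 0.5684]
P' = Q + AᵀP(A−BK) = [8.3872 -2.5701; -2.5701 2.8184]
tr(P') = 11.2056


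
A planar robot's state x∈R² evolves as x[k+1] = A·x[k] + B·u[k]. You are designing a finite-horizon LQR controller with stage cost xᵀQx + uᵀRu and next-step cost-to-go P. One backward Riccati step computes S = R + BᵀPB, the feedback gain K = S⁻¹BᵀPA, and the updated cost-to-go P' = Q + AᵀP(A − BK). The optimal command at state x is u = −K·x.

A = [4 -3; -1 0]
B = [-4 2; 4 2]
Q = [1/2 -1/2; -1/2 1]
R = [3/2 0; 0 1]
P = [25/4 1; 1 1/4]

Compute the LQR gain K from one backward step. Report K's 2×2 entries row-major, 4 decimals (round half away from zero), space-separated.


-0.6369 0.4358 0.7123 -0.6453

BᵀP = [-21.0000 -3.0000; 14.5000 2.5000]
S = R + BᵀPB = [3/2 0; 0 1] + [72.0000 -48.0000; -48.0000 34.0000] = [73.5000 -48.0000; -48.0000 35.0000]
BᵀPA = [-81.0000 63.0000; 55.5000 -43.5000]
K = S⁻¹·BᵀPA = [-0.6369 0.4358; 0.7123 -0.6453]
A−BK = [0.0279 0.0335; 0.1229 -0.4525]
AᵀP(A−BK) = [1.1313 -0.8925; -0.8925 0.7291]
P' = Q + AᵀP(A−BK) = [1.6313 -1.3925; -1.3925 1.7291]
tr(P') = 3.3603


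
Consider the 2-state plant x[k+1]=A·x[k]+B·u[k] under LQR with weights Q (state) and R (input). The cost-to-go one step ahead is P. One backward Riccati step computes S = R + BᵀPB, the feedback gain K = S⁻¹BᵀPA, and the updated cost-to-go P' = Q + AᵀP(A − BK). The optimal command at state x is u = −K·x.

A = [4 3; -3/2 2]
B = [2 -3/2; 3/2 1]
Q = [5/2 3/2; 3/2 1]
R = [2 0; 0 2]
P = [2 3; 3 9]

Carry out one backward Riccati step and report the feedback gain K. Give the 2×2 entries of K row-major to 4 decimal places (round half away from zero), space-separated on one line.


0.2851 1.3374 -1.3346 -0.0042

BᵀP = [8.5000 19.5000; 0.0000 4.5000]
S = R + BᵀPB = [2 0; 0 2] + [46.2500 6.7500; 6.7500 4.5000] = [48.2500 6.7500; 6.7500 6.5000]
BᵀPA = [4.7500 64.5000; -6.7500 9.0000]
K = S⁻¹·BᵀPA = [0.2851 1.3374; -1.3346 -0.0042]
A−BK = [1.4278 0.3190; -0.5931 -0.0019]
AᵀP(A−BK) = [5.8872 1.1191; 1.1191 3.7771]
P' = Q + AᵀP(A−BK) = [8.3872 2.6191; 2.6191 4.7771]
tr(P') = 13.1643


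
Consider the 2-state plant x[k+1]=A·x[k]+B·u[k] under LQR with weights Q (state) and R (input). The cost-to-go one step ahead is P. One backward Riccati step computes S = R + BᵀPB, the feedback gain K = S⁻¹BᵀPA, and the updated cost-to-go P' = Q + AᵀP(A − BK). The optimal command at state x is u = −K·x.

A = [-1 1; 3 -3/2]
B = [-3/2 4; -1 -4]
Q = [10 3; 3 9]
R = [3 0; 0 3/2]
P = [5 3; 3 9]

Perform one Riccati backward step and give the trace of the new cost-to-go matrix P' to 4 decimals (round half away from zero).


BᵀP = [-10.5000 -13.5000; 8.0000 -24.0000]
S = R + BᵀPB = [3 0; 0 3/2] + [29.2500 12.0000; 12.0000 128.0000] = [32.2500 12.0000; 12.0000 129.5000]
BᵀPA = [-30.0000 9.7500; -80.0000 44.0000]
K = S⁻¹·BᵀPA = [-0.7254 0.1822; -0.5505 0.3229]
A−BK = [0.1141 -0.0183; 0.0724 -0.0263]
AᵀP(A−BK) = [2.1951 -0.7036; -0.7036 0.2667]
P' = Q + AᵀP(A−BK) = [12.1951 2.2964; 2.2964 9.2667]
tr(P') = 21.4618

21.4618


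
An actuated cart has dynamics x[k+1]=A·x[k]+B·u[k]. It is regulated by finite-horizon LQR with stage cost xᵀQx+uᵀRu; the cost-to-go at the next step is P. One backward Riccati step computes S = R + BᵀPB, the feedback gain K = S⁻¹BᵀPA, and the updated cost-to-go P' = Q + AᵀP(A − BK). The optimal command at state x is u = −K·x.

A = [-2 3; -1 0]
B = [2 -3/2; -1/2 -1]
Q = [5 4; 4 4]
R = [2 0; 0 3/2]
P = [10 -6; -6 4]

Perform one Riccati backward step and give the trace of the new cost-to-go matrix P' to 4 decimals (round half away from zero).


BᵀP = [23.0000 -14.0000; -9.0000 5.0000]
S = R + BᵀPB = [2 0; 0 3/2] + [53.0000 -20.5000; -20.5000 8.5000] = [55.0000 -20.5000; -20.5000 10.0000]
BᵀPA = [-32.0000 69.0000; 13.0000 -27.0000]
K = S⁻¹·BᵀPA = [-0.4123 1.0520; 0.4547 -0.5434]
A−BK = [-0.4933 0.0809; -0.7514 -0.0173]
AᵀP(A−BK) = [0.8940 -1.2717; -1.2717 2.7399]
P' = Q + AᵀP(A−BK) = [5.8940 2.7283; 2.7283 6.7399]
tr(P') = 12.6339

12.6339


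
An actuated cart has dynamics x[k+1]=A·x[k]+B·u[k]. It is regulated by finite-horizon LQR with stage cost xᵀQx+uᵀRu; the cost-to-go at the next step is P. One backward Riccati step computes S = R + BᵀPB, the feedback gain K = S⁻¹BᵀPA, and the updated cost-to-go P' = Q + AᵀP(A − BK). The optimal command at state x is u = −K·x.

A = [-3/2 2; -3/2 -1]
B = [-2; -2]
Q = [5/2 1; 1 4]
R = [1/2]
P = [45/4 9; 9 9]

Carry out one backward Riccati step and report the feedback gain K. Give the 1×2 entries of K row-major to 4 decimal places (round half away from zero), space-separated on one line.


0.7476 -0.2932

BᵀP = [-40.5000 -36.0000]
S = R + BᵀPB = [1/2] + [153.0000] = [153.5000]
BᵀPA = [114.7500 -45.0000]
K = S⁻¹·BᵀPA = [0.7476 -0.2932]
A−BK = [-0.0049 1.4137; -0.0049 -1.5863]
AᵀP(A−BK) = [0.2803 -0.1099; -0.1099 4.8078]
P' = Q + AᵀP(A−BK) = [2.7803 0.8901; 0.8901 8.8078]
tr(P') = 11.5882


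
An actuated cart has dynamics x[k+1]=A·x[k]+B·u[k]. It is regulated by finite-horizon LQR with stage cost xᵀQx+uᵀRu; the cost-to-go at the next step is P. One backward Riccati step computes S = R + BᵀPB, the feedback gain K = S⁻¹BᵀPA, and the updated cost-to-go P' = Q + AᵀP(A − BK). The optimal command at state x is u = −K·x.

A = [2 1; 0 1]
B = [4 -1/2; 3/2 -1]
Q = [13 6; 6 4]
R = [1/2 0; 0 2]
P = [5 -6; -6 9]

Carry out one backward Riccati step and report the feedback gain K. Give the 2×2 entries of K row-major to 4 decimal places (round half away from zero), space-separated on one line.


0.6626 0.1010 0.5899 -0.4808

BᵀP = [11.0000 -10.5000; 3.5000 -6.0000]
S = R + BᵀPB = [1/2 0; 0 2] + [28.2500 5.0000; 5.0000 4.2500] = [28.7500 5.0000; 5.0000 6.2500]
BᵀPA = [22.0000 0.5000; 7.0000 -2.5000]
K = S⁻¹·BᵀPA = [0.6626 0.1010; 0.5899 -0.4808]
A−BK = [-0.3556 0.3556; -0.4040 0.3677]
AᵀP(A−BK) = [1.2929 -0.8566; -0.8566 0.7475]
P' = Q + AᵀP(A−BK) = [14.2929 5.1434; 5.1434 4.7475]
tr(P') = 19.0404


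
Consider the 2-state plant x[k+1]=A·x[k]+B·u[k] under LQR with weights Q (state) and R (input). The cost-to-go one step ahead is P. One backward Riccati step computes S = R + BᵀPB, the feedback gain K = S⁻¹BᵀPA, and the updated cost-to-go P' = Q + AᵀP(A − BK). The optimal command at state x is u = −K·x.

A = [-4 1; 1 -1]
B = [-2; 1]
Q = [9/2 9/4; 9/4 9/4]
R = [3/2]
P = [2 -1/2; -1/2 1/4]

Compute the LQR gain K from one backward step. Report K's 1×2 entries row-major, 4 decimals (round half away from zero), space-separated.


1.6383 -0.4894

BᵀP = [-4.5000 1.2500]
S = R + BᵀPB = [3/2] + [10.2500] = [11.7500]
BᵀPA = [19.2500 -5.7500]
K = S⁻¹·BᵀPA = [1.6383 -0.4894]
A−BK = [-0.7234 0.0213; -0.6383 -0.5106]
AᵀP(A−BK) = [4.7128 -1.3298; -1.3298 0.4362]
P' = Q + AᵀP(A−BK) = [9.2128 0.9202; 0.9202 2.6862]
tr(P') = 11.8989


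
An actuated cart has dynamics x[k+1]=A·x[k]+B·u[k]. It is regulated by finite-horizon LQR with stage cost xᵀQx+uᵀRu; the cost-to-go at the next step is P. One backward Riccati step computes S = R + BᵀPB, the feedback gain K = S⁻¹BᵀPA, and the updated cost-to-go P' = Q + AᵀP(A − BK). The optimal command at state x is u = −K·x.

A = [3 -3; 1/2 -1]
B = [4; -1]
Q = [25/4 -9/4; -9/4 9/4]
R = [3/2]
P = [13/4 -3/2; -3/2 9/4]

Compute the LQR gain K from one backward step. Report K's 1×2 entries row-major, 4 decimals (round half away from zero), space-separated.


BᵀP = [14.5000 -8.2500]
S = R + BᵀPB = [3/2] + [66.2500] = [67.7500]
BᵀPA = [39.3750 -35.2500]
K = S⁻¹·BᵀPA = [0.5812 -0.5203]
A−BK = [0.6753 -0.9188; 1.0812 -1.5203]
AᵀP(A−BK) = [2.4285 -3.1384; -3.1384 4.1596]
P' = Q + AᵀP(A−BK) = [8.6785 -5.3884; -5.3884 6.4096]
tr(P') = 15.0881

0.5812 -0.5203


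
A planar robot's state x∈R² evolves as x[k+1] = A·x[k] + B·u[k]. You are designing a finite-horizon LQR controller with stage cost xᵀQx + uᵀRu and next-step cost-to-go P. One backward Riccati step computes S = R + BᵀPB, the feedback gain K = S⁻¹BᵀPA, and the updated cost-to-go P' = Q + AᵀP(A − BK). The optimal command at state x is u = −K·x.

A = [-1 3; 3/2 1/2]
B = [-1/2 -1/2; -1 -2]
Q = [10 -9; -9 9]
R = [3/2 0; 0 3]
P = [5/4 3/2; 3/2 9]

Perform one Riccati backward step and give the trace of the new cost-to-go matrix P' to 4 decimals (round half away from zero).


BᵀP = [-2.1250 -9.7500; -3.6250 -18.7500]
S = R + BᵀPB = [3/2 0; 0 3] + [10.8125 20.5625; 20.5625 39.3125] = [12.3125 20.5625; 20.5625 42.3125]
BᵀPA = [-12.5000 -11.2500; -24.5000 -20.2500]
K = S⁻¹·BᵀPA = [-0.2560 -0.6074; -0.4546 -0.1834]
A−BK = [-1.3553 2.6046; 0.3348 -0.4742]
AᵀP(A−BK) = [2.6619 -3.0860; -3.0860 7.4527]
P' = Q + AᵀP(A−BK) = [12.6619 -12.0860; -12.0860 16.4527]
tr(P') = 29.1146

29.1146


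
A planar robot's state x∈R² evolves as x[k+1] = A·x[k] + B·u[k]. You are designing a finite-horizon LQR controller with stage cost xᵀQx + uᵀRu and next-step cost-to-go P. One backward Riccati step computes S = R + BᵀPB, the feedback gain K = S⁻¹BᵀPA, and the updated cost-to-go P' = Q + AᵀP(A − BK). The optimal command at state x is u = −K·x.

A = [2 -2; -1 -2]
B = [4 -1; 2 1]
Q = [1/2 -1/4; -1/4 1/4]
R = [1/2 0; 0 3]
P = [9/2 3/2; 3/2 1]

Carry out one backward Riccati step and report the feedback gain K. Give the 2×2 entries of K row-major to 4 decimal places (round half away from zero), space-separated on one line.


0.3010 -0.5941 -0.2886 -0.1316

BᵀP = [21.0000 8.0000; -3.0000 -0.5000]
S = R + BᵀPB = [1/2 0; 0 3] + [100.0000 -13.0000; -13.0000 2.5000] = [100.5000 -13.0000; -13.0000 5.5000]
BᵀPA = [34.0000 -58.0000; -5.5000 7.0000]
K = S⁻¹·BᵀPA = [0.3010 -0.5941; -0.2886 -0.1316]
A−BK = [0.5075 0.2450; -1.3134 -0.6801]
AᵀP(A−BK) = [1.1795 0.4769; 0.4769 0.4612]
P' = Q + AᵀP(A−BK) = [1.6795 0.2269; 0.2269 0.7112]
tr(P') = 2.3907


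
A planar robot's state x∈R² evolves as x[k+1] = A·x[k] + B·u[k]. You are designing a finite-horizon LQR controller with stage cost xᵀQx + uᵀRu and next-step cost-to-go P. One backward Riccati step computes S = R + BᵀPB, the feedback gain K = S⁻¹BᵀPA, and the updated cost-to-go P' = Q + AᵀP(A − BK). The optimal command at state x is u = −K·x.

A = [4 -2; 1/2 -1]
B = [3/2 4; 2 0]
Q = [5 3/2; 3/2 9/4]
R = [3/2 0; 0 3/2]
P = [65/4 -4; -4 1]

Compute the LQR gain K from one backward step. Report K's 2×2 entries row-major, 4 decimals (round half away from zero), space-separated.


BᵀP = [16.3750 -4.0000; 65.0000 -16.0000]
S = R + BᵀPB = [3/2 0; 0 3/2] + [16.5625 65.5000; 65.5000 260.0000] = [18.0625 65.5000; 65.5000 261.5000]
BᵀPA = [63.5000 -28.7500; 252.0000 -114.0000]
K = S⁻¹·BᵀPA = [0.2292 -0.1180; 0.9063 -0.4064]
A−BK = [0.0312 -0.1974; 0.0417 -0.7639]
AᵀP(A−BK) = [1.3179 -0.5967; -0.5967 0.2790]
P' = Q + AᵀP(A−BK) = [6.3179 0.9033; 0.9033 2.5290]
tr(P') = 8.8469

0.2292 -0.1180 0.9063 -0.4064


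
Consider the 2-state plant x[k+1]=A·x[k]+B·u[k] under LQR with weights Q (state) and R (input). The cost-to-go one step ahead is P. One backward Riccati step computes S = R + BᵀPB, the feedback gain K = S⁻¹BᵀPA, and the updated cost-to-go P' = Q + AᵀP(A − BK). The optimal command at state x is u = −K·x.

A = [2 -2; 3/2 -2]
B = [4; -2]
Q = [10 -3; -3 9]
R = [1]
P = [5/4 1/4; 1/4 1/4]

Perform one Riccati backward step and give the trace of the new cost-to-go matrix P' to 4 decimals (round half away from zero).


23.2257

BᵀP = [4.5000 0.5000]
S = R + BᵀPB = [1] + [17.0000] = [18.0000]
BᵀPA = [9.7500 -10.0000]
K = S⁻¹·BᵀPA = [0.5417 -0.5556]
A−BK = [-0.1667 0.2222; 2.5833 -3.1111]
AᵀP(A−BK) = [1.7813 -2.0833; -2.0833 2.4444]
P' = Q + AᵀP(A−BK) = [11.7813 -5.0833; -5.0833 11.4444]
tr(P') = 23.2257


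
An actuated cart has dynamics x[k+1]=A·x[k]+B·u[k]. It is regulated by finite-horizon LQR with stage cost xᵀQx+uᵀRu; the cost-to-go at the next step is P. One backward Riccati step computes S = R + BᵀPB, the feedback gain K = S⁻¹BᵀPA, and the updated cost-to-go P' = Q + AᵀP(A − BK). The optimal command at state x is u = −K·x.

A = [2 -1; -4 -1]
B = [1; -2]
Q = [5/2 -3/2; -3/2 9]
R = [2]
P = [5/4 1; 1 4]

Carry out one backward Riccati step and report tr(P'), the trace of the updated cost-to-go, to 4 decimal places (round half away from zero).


21.7623

BᵀP = [-0.7500 -7.0000]
S = R + BᵀPB = [2] + [13.2500] = [15.2500]
BᵀPA = [26.5000 7.7500]
K = S⁻¹·BᵀPA = [1.7377 0.5082]
A−BK = [0.2623 -1.5082; -0.5246 0.0164]
AᵀP(A−BK) = [6.9508 2.0328; 2.0328 3.3115]
P' = Q + AᵀP(A−BK) = [9.4508 0.5328; 0.5328 12.3115]
tr(P') = 21.7623


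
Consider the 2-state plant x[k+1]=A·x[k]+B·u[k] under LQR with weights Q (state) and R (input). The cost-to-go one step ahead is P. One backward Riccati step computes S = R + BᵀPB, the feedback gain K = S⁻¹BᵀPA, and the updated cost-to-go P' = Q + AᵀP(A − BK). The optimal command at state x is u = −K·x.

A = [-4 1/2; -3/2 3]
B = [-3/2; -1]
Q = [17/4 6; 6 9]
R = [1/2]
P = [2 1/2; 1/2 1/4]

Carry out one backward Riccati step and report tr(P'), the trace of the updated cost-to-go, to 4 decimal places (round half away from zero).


17.1273

BᵀP = [-3.5000 -1.0000]
S = R + BᵀPB = [1/2] + [6.2500] = [6.7500]
BᵀPA = [15.5000 -4.7500]
K = S⁻¹·BᵀPA = [2.2963 -0.7037]
A−BK = [-0.5556 -0.5556; 0.7963 2.2963]
AᵀP(A−BK) = [2.9699 -0.5926; -0.5926 0.9074]
P' = Q + AᵀP(A−BK) = [7.2199 5.4074; 5.4074 9.9074]
tr(P') = 17.1273


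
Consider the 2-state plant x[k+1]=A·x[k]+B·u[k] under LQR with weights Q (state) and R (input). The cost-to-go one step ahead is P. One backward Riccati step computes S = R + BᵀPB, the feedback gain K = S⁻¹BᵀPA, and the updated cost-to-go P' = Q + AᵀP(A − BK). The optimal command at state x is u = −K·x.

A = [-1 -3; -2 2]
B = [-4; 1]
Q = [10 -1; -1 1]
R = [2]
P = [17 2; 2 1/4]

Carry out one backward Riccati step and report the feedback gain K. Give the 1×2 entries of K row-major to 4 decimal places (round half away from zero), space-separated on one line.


0.3156 0.7067

BᵀP = [-66.0000 -7.7500]
S = R + BᵀPB = [2] + [256.2500] = [258.2500]
BᵀPA = [81.5000 182.5000]
K = S⁻¹·BᵀPA = [0.3156 0.7067]
A−BK = [0.2623 -0.1733; -2.3156 1.2933]
AᵀP(A−BK) = [0.2798 0.4056; 0.4056 1.0310]
P' = Q + AᵀP(A−BK) = [10.2798 -0.5944; -0.5944 2.0310]
tr(P') = 12.3107


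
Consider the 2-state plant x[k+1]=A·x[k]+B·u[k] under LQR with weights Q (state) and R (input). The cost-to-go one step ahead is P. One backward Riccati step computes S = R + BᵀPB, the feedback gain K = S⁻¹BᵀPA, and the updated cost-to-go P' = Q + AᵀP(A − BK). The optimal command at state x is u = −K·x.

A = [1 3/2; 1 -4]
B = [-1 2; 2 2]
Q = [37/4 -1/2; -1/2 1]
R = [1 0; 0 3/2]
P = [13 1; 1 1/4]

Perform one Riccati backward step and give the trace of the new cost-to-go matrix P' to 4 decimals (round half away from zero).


BᵀP = [-11.0000 -0.5000; 28.0000 2.5000]
S = R + BᵀPB = [1 0; 0 3/2] + [10.0000 -23.0000; -23.0000 61.0000] = [11.0000 -23.0000; -23.0000 62.5000]
BᵀPA = [-11.5000 -14.5000; 30.5000 32.0000]
K = S⁻¹·BᵀPA = [-0.1088 -1.0741; 0.4479 0.1167]
A−BK = [-0.0047 0.1924; 0.3218 -2.0852]
AᵀP(A−BK) = [0.3360 0.0875; 0.0875 1.9401]
P' = Q + AᵀP(A−BK) = [9.5860 -0.4125; -0.4125 2.9401]
tr(P') = 12.5260

12.5260


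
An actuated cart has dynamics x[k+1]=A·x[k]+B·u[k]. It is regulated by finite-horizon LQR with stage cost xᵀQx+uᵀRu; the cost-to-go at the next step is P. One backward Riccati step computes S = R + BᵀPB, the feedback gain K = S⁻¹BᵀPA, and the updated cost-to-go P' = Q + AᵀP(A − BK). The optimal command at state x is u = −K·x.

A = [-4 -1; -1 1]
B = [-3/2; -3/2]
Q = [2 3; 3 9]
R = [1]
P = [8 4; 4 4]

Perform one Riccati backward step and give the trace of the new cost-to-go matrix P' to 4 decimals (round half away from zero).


BᵀP = [-18.0000 -12.0000]
S = R + BᵀPB = [1] + [45.0000] = [46.0000]
BᵀPA = [84.0000 6.0000]
K = S⁻¹·BᵀPA = [1.8261 0.1304]
A−BK = [-1.2609 -0.8043; 1.7391 1.1957]
AᵀP(A−BK) = [10.6087 5.0435; 5.0435 3.2174]
P' = Q + AᵀP(A−BK) = [12.6087 8.0435; 8.0435 12.2174]
tr(P') = 24.8261

24.8261


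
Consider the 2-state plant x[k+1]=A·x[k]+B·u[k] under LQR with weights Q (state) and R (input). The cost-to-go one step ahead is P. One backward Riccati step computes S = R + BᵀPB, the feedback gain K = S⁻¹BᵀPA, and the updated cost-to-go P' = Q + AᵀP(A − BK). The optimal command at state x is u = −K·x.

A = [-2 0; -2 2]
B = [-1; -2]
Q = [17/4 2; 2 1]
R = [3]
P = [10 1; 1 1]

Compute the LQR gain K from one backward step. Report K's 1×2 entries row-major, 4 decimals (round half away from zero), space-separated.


BᵀP = [-12.0000 -3.0000]
S = R + BᵀPB = [3] + [18.0000] = [21.0000]
BᵀPA = [30.0000 -6.0000]
K = S⁻¹·BᵀPA = [1.4286 -0.2857]
A−BK = [-0.5714 -0.2857; 0.8571 1.4286]
AᵀP(A−BK) = [9.1429 0.5714; 0.5714 2.2857]
P' = Q + AᵀP(A−BK) = [13.3929 2.5714; 2.5714 3.2857]
tr(P') = 16.6786

1.4286 -0.2857


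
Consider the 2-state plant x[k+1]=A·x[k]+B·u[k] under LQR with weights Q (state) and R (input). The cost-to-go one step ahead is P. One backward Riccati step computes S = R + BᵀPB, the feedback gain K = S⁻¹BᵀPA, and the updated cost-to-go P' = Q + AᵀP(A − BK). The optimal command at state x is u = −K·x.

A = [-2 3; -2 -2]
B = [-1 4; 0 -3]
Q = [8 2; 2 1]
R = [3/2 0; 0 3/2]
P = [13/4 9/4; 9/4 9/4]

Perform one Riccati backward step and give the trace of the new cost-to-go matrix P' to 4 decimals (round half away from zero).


23.7432

BᵀP = [-3.2500 -2.2500; 6.2500 2.2500]
S = R + BᵀPB = [3/2 0; 0 3/2] + [3.2500 -6.2500; -6.2500 18.2500] = [4.7500 -6.2500; -6.2500 19.7500]
BᵀPA = [11.0000 -5.2500; -17.0000 14.2500]
K = S⁻¹·BᵀPA = [2.0274 -0.2671; -0.2192 0.6370]
A−BK = [0.9041 0.1849; -2.6575 -0.0890]
AᵀP(A−BK) = [13.9726 -1.2329; -1.2329 0.7705]
P' = Q + AᵀP(A−BK) = [21.9726 0.7671; 0.7671 1.7705]
tr(P') = 23.7432


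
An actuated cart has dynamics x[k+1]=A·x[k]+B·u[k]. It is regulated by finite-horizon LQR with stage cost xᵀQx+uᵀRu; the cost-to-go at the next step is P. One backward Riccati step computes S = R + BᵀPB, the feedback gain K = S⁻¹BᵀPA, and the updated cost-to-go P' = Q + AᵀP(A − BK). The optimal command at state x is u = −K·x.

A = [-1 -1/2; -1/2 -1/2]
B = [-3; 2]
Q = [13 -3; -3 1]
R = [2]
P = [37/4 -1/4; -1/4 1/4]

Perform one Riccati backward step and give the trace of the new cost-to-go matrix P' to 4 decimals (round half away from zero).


14.7199

BᵀP = [-28.2500 1.2500]
S = R + BᵀPB = [2] + [87.2500] = [89.2500]
BᵀPA = [27.6250 13.5000]
K = S⁻¹·BᵀPA = [0.3095 0.1513]
A−BK = [-0.0714 -0.0462; -1.1190 -0.8025]
AᵀP(A−BK) = [0.5119 0.3214; 0.3214 0.2080]
P' = Q + AᵀP(A−BK) = [13.5119 -2.6786; -2.6786 1.2080]
tr(P') = 14.7199


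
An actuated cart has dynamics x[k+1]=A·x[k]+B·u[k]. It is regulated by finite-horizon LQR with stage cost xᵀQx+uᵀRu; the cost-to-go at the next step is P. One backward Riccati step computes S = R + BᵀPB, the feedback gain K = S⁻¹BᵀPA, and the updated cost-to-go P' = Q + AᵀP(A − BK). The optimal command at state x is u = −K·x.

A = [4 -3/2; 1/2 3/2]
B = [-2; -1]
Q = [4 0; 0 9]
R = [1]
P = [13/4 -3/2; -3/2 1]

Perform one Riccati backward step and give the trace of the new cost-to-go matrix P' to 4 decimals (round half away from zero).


23.2014

BᵀP = [-5.0000 2.0000]
S = R + BᵀPB = [1] + [8.0000] = [9.0000]
BᵀPA = [-19.0000 10.5000]
K = S⁻¹·BᵀPA = [-2.1111 1.1667]
A−BK = [-0.2222 0.8333; -1.6111 2.6667]
AᵀP(A−BK) = [6.1389 -4.4583; -4.4583 4.0625]
P' = Q + AᵀP(A−BK) = [10.1389 -4.4583; -4.4583 13.0625]
tr(P') = 23.2014


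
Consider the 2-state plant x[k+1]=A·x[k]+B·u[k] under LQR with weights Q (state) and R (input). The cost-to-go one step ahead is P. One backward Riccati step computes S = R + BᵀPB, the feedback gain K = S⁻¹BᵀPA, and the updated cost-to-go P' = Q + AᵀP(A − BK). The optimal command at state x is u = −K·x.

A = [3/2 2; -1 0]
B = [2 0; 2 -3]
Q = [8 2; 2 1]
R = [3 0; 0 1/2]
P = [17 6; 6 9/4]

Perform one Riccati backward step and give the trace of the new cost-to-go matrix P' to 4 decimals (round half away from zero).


11.7293

BᵀP = [46.0000 16.5000; -18.0000 -6.7500]
S = R + BᵀPB = [3 0; 0 1/2] + [125.0000 -49.5000; -49.5000 20.2500] = [128.0000 -49.5000; -49.5000 20.7500]
BᵀPA = [52.5000 92.0000; -20.2500 -36.0000]
K = S⁻¹·BᵀPA = [0.4228 0.6173; 0.0328 -0.2625]
A−BK = [0.6543 0.7655; -1.7473 -2.0219]
AᵀP(A−BK) = [0.9651 1.2795; 1.2795 1.7643]
P' = Q + AᵀP(A−BK) = [8.9651 3.2795; 3.2795 2.7643]
tr(P') = 11.7293


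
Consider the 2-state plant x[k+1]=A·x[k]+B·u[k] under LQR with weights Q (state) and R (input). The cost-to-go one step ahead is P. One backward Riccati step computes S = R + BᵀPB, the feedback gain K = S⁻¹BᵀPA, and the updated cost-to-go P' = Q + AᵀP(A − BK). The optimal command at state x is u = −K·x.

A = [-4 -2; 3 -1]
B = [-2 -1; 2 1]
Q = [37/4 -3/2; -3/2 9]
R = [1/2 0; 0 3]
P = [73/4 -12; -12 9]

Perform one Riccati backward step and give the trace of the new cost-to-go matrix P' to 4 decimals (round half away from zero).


BᵀP = [-60.5000 42.0000; -30.2500 21.0000]
S = R + BᵀPB = [1/2 0; 0 3] + [205.0000 102.5000; 102.5000 51.2500] = [205.5000 102.5000; 102.5000 54.2500]
BᵀPA = [368.0000 79.0000; 184.0000 39.5000]
K = S⁻¹·BᵀPA = [1.7193 0.3691; 0.1433 0.0308]
A−BK = [-0.4181 -1.2311; -0.5819 -1.7689]
AᵀP(A−BK) = [1.9383 1.5166; 1.5166 3.6272]
P' = Q + AᵀP(A−BK) = [11.1883 0.0166; 0.0166 12.6272]
tr(P') = 23.8155

23.8155


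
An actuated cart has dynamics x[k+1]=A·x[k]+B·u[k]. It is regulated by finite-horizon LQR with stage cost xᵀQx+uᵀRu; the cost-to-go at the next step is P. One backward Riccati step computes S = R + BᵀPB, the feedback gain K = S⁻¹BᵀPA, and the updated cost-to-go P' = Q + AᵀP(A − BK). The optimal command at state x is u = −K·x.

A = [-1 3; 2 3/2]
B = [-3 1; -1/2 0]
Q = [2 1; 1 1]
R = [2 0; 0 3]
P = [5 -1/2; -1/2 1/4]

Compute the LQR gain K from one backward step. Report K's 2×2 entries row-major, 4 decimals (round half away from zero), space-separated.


BᵀP = [-14.7500 1.3750; 5.0000 -0.5000]
S = R + BᵀPB = [2 0; 0 3] + [43.5625 -14.7500; -14.7500 5.0000] = [45.5625 -14.7500; -14.7500 8.0000]
BᵀPA = [17.5000 -42.1875; -6.0000 14.2500]
K = S⁻¹·BᵀPA = [0.3505 -0.8664; -0.1038 0.1838]
A−BK = [0.1553 0.2169; 2.1752 1.0668]
AᵀP(A−BK) = [1.2437 -0.2348; -0.2348 1.8911]
P' = Q + AᵀP(A−BK) = [3.2437 0.7652; 0.7652 2.8911]
tr(P') = 6.1348

0.3505 -0.8664 -0.1038 0.1838


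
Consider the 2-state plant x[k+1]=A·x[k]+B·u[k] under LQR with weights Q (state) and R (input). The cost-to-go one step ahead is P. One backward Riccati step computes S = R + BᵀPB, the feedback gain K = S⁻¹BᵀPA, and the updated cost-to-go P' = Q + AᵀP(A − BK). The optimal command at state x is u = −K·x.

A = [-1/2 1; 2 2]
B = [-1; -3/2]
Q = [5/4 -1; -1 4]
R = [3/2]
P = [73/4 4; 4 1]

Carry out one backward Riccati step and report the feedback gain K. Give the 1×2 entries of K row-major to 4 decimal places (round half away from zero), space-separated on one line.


BᵀP = [-24.2500 -5.5000]
S = R + BᵀPB = [3/2] + [32.5000] = [34.0000]
BᵀPA = [1.1250 -35.2500]
K = S⁻¹·BᵀPA = [0.0331 -1.0368]
A−BK = [-0.4669 -0.0368; 2.0496 0.4449]
AᵀP(A−BK) = [0.5253 0.0414; 0.0414 1.7040]
P' = Q + AᵀP(A−BK) = [1.7753 -0.9586; -0.9586 5.7040]
tr(P') = 7.4793

0.0331 -1.0368


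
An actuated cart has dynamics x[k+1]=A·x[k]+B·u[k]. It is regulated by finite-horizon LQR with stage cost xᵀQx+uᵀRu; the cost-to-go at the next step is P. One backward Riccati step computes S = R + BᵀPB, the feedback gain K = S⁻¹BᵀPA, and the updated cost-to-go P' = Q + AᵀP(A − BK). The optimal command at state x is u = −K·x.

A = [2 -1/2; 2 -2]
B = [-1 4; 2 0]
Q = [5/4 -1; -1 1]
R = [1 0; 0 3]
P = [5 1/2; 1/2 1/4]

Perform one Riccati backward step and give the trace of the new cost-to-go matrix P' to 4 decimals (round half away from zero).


BᵀP = [-4.0000 0.0000; 20.0000 2.0000]
S = R + BᵀPB = [1 0; 0 3] + [4.0000 -16.0000; -16.0000 80.0000] = [5.0000 -16.0000; -16.0000 83.0000]
BᵀPA = [-8.0000 2.0000; 44.0000 -14.0000]
K = S⁻¹·BᵀPA = [0.2516 -0.3648; 0.5786 -0.2390]
A−BK = [-0.0629 0.0912; 1.4969 -1.2704]
AᵀP(A−BK) = [1.5535 -0.9025; -0.9025 0.6336]
P' = Q + AᵀP(A−BK) = [2.8035 -1.9025; -1.9025 1.6336]
tr(P') = 4.4371

4.4371


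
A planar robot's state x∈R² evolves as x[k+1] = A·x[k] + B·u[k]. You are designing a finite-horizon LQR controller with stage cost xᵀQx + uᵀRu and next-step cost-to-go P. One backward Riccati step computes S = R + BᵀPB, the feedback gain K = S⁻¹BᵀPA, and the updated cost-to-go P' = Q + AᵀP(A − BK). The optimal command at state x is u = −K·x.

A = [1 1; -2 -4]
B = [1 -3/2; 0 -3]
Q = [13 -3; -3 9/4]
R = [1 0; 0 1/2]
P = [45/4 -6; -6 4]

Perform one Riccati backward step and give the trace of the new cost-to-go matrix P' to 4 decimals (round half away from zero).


BᵀP = [11.2500 -6.0000; 1.1250 -3.0000]
S = R + BᵀPB = [1 0; 0 1/2] + [11.2500 1.1250; 1.1250 7.3125] = [12.2500 1.1250; 1.1250 7.8125]
BᵀPA = [23.2500 35.2500; 7.1250 13.1250]
K = S⁻¹·BᵀPA = [1.8385 2.7598; 0.6473 1.2826]
A−BK = [0.1324 0.1641; -0.0582 -0.1522]
AᵀP(A−BK) = [3.8928 5.9471; 5.9471 9.1343]
P' = Q + AᵀP(A−BK) = [16.8928 2.9471; 2.9471 11.3843]
tr(P') = 28.2771

28.2771
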